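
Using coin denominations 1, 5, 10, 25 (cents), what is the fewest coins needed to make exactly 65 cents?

4

65 = 2×25 + 1×10 + 1×5
Total coins = 2 + 1 + 1 = 4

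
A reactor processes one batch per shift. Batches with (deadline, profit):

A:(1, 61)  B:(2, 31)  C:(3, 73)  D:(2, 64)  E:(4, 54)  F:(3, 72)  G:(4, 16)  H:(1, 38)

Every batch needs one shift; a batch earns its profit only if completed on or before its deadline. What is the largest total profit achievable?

263

Profit order: C=73 F=72 D=64 A=61 E=54 H=38 B=31 G=16
Assign: C→slot 3, F→slot 2, D→slot 1, A skipped, E→slot 4, H skipped, B skipped, G skipped.
Slots: [1:D] [2:F] [3:C] [4:E]
Profit = 64 + 72 + 73 + 54 = 263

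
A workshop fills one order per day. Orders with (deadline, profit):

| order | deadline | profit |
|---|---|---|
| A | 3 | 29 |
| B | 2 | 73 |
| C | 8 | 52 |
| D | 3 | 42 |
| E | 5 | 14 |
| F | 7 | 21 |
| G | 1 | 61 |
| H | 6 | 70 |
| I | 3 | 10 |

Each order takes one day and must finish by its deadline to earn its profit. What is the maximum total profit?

333

Take jobs in profit order; each goes to the latest open slot no later than its deadline.
By profit: B(d2,73), H(d6,70), G(d1,61), C(d8,52), D(d3,42), A(d3,29), F(d7,21), E(d5,14), I(d3,10)
B→slot 2; H→slot 6; G→slot 1; C→slot 8; D→slot 3; A skipped; F→slot 7; E→slot 5; I skipped.
Profit = 61 + 73 + 42 + 14 + 70 + 21 + 52 = 333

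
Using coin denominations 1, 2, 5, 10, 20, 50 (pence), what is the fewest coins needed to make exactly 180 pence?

Use the largest denomination that fits, subtract, and repeat.
180 = 3×50 + 1×20 + 1×10
Total coins = 3 + 1 + 1 = 5

5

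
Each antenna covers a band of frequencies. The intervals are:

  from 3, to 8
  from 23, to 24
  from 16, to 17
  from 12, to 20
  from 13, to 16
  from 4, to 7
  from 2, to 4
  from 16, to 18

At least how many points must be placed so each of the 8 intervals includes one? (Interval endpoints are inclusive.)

3

Sort by right endpoint; whenever an interval is uncovered, place a point at its right end.
By right end: [2,4]  [4,7]  [3,8]  [13,16]  [16,17]  [16,18]  [12,20]  [23,24]
[2,4] uncovered → point at 4; [13,16] uncovered → point at 16; [23,24] uncovered → point at 24.
Points: 4, 16, 24 (3 total).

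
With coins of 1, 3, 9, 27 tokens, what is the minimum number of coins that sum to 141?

Use the largest denomination that fits, subtract, and repeat.
141 = 5×27 + 2×3
Total coins = 5 + 2 = 7

7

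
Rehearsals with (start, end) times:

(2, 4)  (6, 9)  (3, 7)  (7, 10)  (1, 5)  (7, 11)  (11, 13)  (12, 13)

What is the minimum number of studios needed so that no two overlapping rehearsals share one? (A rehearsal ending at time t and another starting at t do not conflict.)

The answer is the maximum number of intervals overlapping at any instant.
starts: [1, 2, 3, 6, 7, 7, 11, 12]
ends:   [4, 5, 7, 9, 10, 11, 13, 13]
s1→1 s2→2 s3→3  — peak 3.

3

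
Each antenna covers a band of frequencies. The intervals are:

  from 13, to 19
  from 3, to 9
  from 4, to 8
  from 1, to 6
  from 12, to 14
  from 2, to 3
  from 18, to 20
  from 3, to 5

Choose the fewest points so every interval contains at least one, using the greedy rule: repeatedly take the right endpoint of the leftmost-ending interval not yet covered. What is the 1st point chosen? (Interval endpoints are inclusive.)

3

Process intervals by earliest right end; each time one isn't hit yet, stab at its right endpoint.
Sorted: [2,3] [3,5] [1,6] [4,8] [3,9] [12,14] [13,19] [18,20]
{[2,3],[3,5],[1,6]} hit by 3; {[4,8],[3,9]} hit by 8; {[12,14],[13,19]} hit by 14; {[18,20]} hit by 20.
Points: 3, 8, 14, 20 (4 total).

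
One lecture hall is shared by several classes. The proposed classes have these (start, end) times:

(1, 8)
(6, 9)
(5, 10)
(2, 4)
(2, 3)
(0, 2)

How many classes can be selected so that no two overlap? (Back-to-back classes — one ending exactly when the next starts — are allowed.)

3

Sorted by end: (0,2)  (2,3)  (2,4)  (1,8)  (6,9)  (5,10)
take (0,2); take (2,3); skip (1,8); take (6,9).
Selected 3 classes.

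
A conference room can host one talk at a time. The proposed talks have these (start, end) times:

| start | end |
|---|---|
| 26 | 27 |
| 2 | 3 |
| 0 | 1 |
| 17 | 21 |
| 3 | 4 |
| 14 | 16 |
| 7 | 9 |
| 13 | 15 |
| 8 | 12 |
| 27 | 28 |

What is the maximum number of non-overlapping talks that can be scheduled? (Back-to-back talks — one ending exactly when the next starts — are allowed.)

Greedy by earliest finish: after sorting by end time, pick each interval compatible with the last pick.
By end time: (0,1), (2,3), (3,4), (7,9), (8,12), (13,15), (14,16), (17,21), (26,27), (27,28).
Pick (0,1); next start ≥ 1 → (2,3); next start ≥ 3 → (3,4); next start ≥ 4 → (7,9); next start ≥ 9 → (13,15); next start ≥ 15 → (17,21); next start ≥ 21 → (26,27); next start ≥ 27 → (27,28).
Selected 8 talks.

8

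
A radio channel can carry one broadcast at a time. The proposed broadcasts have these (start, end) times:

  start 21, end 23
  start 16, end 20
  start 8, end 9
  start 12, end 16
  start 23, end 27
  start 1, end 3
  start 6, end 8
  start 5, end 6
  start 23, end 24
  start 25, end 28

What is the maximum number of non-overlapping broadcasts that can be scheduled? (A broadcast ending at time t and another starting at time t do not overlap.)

9

By end time: (1,3), (5,6), (6,8), (8,9), (12,16), (16,20), (21,23), (23,24), (23,27), (25,28).
Pick (1,3); next start ≥ 3 → (5,6); next start ≥ 6 → (6,8); next start ≥ 8 → (8,9); next start ≥ 9 → (12,16); next start ≥ 16 → (16,20); next start ≥ 20 → (21,23); next start ≥ 23 → (23,24); next start ≥ 24 → (25,28).
Selected 9 broadcasts.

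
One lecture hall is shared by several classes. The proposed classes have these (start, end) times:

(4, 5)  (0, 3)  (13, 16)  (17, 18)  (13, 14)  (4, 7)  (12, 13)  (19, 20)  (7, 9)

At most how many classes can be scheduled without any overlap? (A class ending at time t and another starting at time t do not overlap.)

Greedy by earliest finish: after sorting by end time, pick each interval compatible with the last pick.
By end time: (0,3), (4,5), (4,7), (7,9), (12,13), (13,14), (13,16), (17,18), (19,20).
Pick (0,3); next start ≥ 3 → (4,5); next start ≥ 5 → (7,9); next start ≥ 9 → (12,13); next start ≥ 13 → (13,14); next start ≥ 14 → (17,18); next start ≥ 18 → (19,20).
Selected 7 classes.

7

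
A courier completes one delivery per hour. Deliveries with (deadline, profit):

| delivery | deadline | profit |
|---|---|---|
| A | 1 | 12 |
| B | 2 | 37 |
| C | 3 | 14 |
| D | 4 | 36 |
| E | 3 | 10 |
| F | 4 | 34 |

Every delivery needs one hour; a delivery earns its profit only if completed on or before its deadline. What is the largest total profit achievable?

121

Sort by profit descending; place each in the latest free slot ≤ its deadline.
Profit order: B=37 D=36 F=34 C=14 A=12 E=10
Assign: B→slot 2, D→slot 4, F→slot 3, C→slot 1, A skipped, E skipped.
Slots: [1:C] [2:B] [3:F] [4:D]
Profit = 14 + 37 + 34 + 36 = 121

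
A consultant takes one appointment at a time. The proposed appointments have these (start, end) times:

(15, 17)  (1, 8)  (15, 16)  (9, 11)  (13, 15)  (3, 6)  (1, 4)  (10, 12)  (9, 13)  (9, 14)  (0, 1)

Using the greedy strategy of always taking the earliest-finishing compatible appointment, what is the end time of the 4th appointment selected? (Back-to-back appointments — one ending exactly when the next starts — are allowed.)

15

Sort by end time and greedily take each interval whose start is ≥ the last chosen end.
By end time: (0,1), (1,4), (3,6), (1,8), (9,11), (10,12), (9,13), (9,14), (13,15), (15,16), (15,17).
Pick (0,1); next start ≥ 1 → (1,4); next start ≥ 4 → (9,11); next start ≥ 11 → (13,15); next start ≥ 15 → (15,16).
Selected: (0,1) (1,4) (9,11) (13,15) (15,16)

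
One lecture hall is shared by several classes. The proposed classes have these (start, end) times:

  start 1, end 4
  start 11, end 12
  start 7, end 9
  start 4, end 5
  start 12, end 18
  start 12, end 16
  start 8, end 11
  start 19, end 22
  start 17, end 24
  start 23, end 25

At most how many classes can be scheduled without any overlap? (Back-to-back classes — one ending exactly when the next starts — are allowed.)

Sort by end time and greedily take each interval whose start is ≥ the last chosen end.
Sorted by end: (1,4)  (4,5)  (7,9)  (8,11)  (11,12)  (12,16)  (12,18)  (19,22)  (17,24)  (23,25)
take (1,4); take (4,5); take (7,9); skip (8,11); take (11,12); take (12,16); take (19,22); skip (17,24); take (23,25).
Selected 7 classes.

7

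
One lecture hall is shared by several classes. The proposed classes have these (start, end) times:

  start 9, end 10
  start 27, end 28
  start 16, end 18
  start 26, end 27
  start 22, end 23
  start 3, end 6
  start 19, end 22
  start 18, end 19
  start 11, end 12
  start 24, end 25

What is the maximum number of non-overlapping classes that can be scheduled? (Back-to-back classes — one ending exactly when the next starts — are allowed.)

Order by finish time; keep every interval that doesn't clash with the previous kept one.
Sorted by end: (3,6)  (9,10)  (11,12)  (16,18)  (18,19)  (19,22)  (22,23)  (24,25)  (26,27)  (27,28)
take (3,6); take (9,10); take (11,12); take (16,18); take (18,19); take (19,22); take (22,23); take (24,25); take (26,27); take (27,28).
Selected 10 classes.

10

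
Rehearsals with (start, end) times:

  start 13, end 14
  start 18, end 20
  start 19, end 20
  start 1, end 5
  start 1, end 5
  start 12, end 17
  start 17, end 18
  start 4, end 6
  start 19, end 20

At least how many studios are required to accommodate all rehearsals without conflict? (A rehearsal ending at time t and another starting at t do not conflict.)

Events (time:±→running): 1:+→1 1:+→2 4:+→3 … peak 3.

3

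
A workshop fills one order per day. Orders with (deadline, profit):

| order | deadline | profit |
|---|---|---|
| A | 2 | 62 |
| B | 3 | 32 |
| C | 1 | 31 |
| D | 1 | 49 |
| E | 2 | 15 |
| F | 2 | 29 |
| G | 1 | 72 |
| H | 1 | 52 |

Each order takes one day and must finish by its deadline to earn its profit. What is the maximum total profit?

Sort by profit descending; place each in the latest free slot ≤ its deadline.
Profit order: G=72 A=62 H=52 D=49 B=32 C=31 F=29 E=15
Assign: G→slot 1, A→slot 2, H skipped, D skipped, B→slot 3, C skipped, F skipped, E skipped.
Slots: [1:G] [2:A] [3:B]
Profit = 72 + 62 + 32 = 166

166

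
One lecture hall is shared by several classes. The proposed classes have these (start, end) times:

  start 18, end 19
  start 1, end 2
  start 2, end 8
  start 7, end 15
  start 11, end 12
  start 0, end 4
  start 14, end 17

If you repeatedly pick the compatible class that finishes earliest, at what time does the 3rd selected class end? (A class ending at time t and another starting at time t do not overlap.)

By end time: (1,2), (0,4), (2,8), (11,12), (7,15), (14,17), (18,19).
Pick (1,2); next start ≥ 2 → (2,8); next start ≥ 8 → (11,12); next start ≥ 12 → (14,17); next start ≥ 17 → (18,19).
Selected: (1,2) (2,8) (11,12) (14,17) (18,19)

12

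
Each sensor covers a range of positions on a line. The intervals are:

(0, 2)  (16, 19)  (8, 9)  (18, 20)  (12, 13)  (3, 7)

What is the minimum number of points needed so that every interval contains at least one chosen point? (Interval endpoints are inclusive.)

Sort by right endpoint; whenever an interval is uncovered, place a point at its right end.
Sorted: [0,2] [3,7] [8,9] [12,13] [16,19] [18,20]
{[0,2]} hit by 2; {[3,7]} hit by 7; {[8,9]} hit by 9; {[12,13]} hit by 13; {[16,19],[18,20]} hit by 19.
Points: 2, 7, 9, 13, 19 (5 total).

5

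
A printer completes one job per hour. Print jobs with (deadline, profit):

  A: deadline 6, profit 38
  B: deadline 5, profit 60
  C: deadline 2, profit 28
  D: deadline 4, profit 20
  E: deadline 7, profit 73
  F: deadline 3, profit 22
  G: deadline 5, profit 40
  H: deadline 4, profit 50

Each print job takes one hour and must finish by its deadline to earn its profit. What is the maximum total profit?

311

Sort by profit descending; place each in the latest free slot ≤ its deadline.
By profit: E(d7,73), B(d5,60), H(d4,50), G(d5,40), A(d6,38), C(d2,28), F(d3,22), D(d4,20)
E→slot 7; B→slot 5; H→slot 4; G→slot 3; A→slot 6; C→slot 2; F→slot 1; D skipped.
Profit = 22 + 28 + 40 + 50 + 60 + 38 + 73 = 311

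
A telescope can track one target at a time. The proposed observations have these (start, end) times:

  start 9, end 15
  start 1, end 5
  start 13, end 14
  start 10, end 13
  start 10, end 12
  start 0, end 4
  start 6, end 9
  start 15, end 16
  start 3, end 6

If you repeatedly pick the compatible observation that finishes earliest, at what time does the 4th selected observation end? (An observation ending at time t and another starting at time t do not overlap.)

Greedy by earliest finish: after sorting by end time, pick each interval compatible with the last pick.
By end time: (0,4), (1,5), (3,6), (6,9), (10,12), (10,13), (13,14), (9,15), (15,16).
Pick (0,4); next start ≥ 4 → (6,9); next start ≥ 9 → (10,12); next start ≥ 12 → (13,14); next start ≥ 14 → (15,16).
Selected: (0,4) (6,9) (10,12) (13,14) (15,16)

14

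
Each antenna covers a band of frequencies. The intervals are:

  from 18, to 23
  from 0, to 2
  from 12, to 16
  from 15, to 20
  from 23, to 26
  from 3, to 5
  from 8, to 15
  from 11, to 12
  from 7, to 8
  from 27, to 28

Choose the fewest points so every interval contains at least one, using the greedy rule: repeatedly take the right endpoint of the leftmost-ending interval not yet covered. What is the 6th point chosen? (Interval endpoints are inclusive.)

26

Sort by right endpoint; whenever an interval is uncovered, place a point at its right end.
Sorted: [0,2] [3,5] [7,8] [11,12] [8,15] [12,16] [15,20] [18,23] [23,26] [27,28]
{[0,2]} hit by 2; {[3,5]} hit by 5; {[7,8]} hit by 8; {[11,12],[8,15],[12,16]} hit by 12; {[15,20],[18,23]} hit by 20; {[23,26]} hit by 26; {[27,28]} hit by 28.
Points: 2, 5, 8, 12, 20, 26, 28 (7 total).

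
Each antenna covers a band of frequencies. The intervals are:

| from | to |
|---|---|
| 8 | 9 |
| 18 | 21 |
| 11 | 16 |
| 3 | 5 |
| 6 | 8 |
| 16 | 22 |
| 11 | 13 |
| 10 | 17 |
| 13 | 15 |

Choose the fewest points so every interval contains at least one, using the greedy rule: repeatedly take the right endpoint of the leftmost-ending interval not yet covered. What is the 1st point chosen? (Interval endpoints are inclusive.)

Process intervals by earliest right end; each time one isn't hit yet, stab at its right endpoint.
By right end: [3,5]  [6,8]  [8,9]  [11,13]  [13,15]  [11,16]  [10,17]  [18,21]  [16,22]
[3,5] uncovered → point at 5; [6,8] uncovered → point at 8; [11,13] uncovered → point at 13; [18,21] uncovered → point at 21.
Points: 5, 8, 13, 21 (4 total).

5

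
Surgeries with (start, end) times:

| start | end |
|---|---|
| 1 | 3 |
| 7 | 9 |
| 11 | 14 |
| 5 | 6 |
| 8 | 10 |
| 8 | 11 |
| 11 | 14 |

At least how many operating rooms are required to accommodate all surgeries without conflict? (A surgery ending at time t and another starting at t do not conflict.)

3

Count concurrent intervals with a sweep; the peak is the room count.
starts: [1, 5, 7, 8, 8, 11, 11]
ends:   [3, 6, 9, 10, 11, 14, 14]
s1→1 e3→0 s5→1 e6→0 s7→1 s8→2 s8→3  — peak 3.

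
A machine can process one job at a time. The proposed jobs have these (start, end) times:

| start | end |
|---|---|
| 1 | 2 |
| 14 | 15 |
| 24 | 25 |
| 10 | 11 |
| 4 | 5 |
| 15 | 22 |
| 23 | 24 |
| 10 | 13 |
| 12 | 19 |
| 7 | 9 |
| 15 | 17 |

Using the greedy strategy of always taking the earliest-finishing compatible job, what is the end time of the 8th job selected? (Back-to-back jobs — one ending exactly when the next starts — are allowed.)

Order by finish time; keep every interval that doesn't clash with the previous kept one.
By end time: (1,2), (4,5), (7,9), (10,11), (10,13), (14,15), (15,17), (12,19), (15,22), (23,24), (24,25).
Pick (1,2); next start ≥ 2 → (4,5); next start ≥ 5 → (7,9); next start ≥ 9 → (10,11); next start ≥ 11 → (14,15); next start ≥ 15 → (15,17); next start ≥ 17 → (23,24); next start ≥ 24 → (24,25).
Selected: (1,2) (4,5) (7,9) (10,11) (14,15) (15,17) (23,24) (24,25)

25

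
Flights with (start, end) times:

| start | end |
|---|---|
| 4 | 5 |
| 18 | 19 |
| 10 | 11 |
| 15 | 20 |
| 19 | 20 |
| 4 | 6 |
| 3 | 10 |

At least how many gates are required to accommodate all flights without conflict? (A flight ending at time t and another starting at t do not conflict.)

starts: [3, 4, 4, 10, 15, 18, 19]
ends:   [5, 6, 10, 11, 19, 20, 20]
s3→1 s4→2 s4→3  — peak 3.

3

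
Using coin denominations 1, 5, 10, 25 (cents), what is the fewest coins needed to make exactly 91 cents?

6

91 = 3×25 + 1×10 + 1×5 + 1×1
Total coins = 3 + 1 + 1 + 1 = 6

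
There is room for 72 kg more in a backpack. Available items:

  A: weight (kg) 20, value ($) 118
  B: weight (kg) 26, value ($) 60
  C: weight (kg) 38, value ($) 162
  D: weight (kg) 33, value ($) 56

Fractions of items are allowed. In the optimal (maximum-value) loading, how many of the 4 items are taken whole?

Greedy by value/weight ratio, highest first.
Order: A (118/20=5.90) > C (162/38=4.26) > B (60/26=2.31) > D (56/33=1.70)
Fill: take A (20 @ 118) → take C (38 @ 162) → take 14/26 of B → 32.31; 72/72 used.
2 item(s) taken whole; one partial (take 14/26 of B).

2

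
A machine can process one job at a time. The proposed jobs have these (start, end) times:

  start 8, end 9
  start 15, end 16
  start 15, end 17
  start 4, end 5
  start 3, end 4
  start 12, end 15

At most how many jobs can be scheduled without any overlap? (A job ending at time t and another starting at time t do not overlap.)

5

Order by finish time; keep every interval that doesn't clash with the previous kept one.
Sorted by end: (3,4)  (4,5)  (8,9)  (12,15)  (15,16)  (15,17)
take (3,4); take (4,5); take (8,9); take (12,15); take (15,16).
Selected 5 jobs.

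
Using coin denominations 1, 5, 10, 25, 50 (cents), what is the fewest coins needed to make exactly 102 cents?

4

Use the largest denomination that fits, subtract, and repeat.
102 − 2×50→2 − 2×1→0
Total coins = 2 + 2 = 4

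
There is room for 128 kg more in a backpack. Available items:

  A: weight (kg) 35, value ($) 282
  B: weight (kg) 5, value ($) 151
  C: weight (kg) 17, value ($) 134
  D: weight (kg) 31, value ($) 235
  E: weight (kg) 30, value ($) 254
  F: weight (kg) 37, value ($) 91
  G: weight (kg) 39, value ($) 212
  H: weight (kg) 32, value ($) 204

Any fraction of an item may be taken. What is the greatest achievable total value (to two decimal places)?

1119.75

Greedy by value/weight ratio, highest first.
Ratios (sorted): B 30.20, E 8.47, A 8.06, C 7.88, D 7.58, H 6.38, G 5.44, F 2.46
take B (5 @ 151); take E (30 @ 254); take A (35 @ 282); take C (17 @ 134); take D (31 @ 235); take 10/32 of H → 63.75. Capacity used 128/128.
Total value = 1119.75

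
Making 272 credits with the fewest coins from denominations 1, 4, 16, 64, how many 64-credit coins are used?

4

Greedy: take as many of the largest coin as possible, then repeat with the remainder.
272 = 4×64 + 1×16
Count of 64: 4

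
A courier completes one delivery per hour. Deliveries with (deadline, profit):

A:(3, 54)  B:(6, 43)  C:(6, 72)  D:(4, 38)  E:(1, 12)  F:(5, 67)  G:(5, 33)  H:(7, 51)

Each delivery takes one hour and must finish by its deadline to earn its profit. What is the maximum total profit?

Take jobs in profit order; each goes to the latest open slot no later than its deadline.
Profit order: C=72 F=67 A=54 H=51 B=43 D=38 G=33 E=12
Assign: C→slot 6, F→slot 5, A→slot 3, H→slot 7, B→slot 4, D→slot 2, G→slot 1, E skipped.
Slots: [1:G] [2:D] [3:A] [4:B] [5:F] [6:C] [7:H]
Profit = 33 + 38 + 54 + 43 + 67 + 72 + 51 = 358

358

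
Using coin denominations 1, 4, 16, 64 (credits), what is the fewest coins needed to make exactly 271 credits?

10

Use the largest denomination that fits, subtract, and repeat.
271 − 4×64→15 − 3×4→3 − 3×1→0
Total coins = 4 + 3 + 3 = 10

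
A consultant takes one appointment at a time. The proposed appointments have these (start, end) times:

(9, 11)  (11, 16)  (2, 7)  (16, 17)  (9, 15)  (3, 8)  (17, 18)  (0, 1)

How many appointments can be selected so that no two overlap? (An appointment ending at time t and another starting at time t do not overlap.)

By end time: (0,1), (2,7), (3,8), (9,11), (9,15), (11,16), (16,17), (17,18).
Pick (0,1); next start ≥ 1 → (2,7); next start ≥ 7 → (9,11); next start ≥ 11 → (11,16); next start ≥ 16 → (16,17); next start ≥ 17 → (17,18).
Selected 6 appointments.

6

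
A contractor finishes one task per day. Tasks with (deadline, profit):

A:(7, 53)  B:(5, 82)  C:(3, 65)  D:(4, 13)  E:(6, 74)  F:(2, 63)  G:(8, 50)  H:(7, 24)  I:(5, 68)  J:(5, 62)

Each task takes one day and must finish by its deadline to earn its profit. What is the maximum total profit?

517

Sort by profit descending; place each in the latest free slot ≤ its deadline.
Profit order: B=82 E=74 I=68 C=65 F=63 J=62 A=53 G=50 H=24 D=13
Assign: B→slot 5, E→slot 6, I→slot 4, C→slot 3, F→slot 2, J→slot 1, A→slot 7, G→slot 8, H skipped, D skipped.
Slots: [1:J] [2:F] [3:C] [4:I] [5:B] [6:E] [7:A] [8:G]
Profit = 62 + 63 + 65 + 68 + 82 + 74 + 53 + 50 = 517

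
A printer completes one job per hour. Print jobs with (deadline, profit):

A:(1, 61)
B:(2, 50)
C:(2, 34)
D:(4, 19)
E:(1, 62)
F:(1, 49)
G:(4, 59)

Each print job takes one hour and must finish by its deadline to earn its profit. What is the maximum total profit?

190

Take jobs in profit order; each goes to the latest open slot no later than its deadline.
By profit: E(d1,62), A(d1,61), G(d4,59), B(d2,50), F(d1,49), C(d2,34), D(d4,19)
E→slot 1; A skipped; G→slot 4; B→slot 2; F skipped; C skipped; D→slot 3.
Profit = 62 + 50 + 19 + 59 = 190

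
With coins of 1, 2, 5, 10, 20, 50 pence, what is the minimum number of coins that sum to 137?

6

137 = 2×50 + 1×20 + 1×10 + 1×5 + 1×2
Total coins = 2 + 1 + 1 + 1 + 1 = 6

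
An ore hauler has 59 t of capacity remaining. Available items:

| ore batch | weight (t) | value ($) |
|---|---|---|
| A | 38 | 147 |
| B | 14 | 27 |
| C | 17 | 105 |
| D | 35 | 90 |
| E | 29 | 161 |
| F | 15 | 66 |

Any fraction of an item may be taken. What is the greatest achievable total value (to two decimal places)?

323.20

Order: C (105/17=6.18) > E (161/29=5.55) > F (66/15=4.40) > A (147/38=3.87) > D (90/35=2.57) > B (27/14=1.93)
Fill: take C (17 @ 105) → take E (29 @ 161) → take 13/15 of F → 57.20; 59/59 used.
Total value = 323.20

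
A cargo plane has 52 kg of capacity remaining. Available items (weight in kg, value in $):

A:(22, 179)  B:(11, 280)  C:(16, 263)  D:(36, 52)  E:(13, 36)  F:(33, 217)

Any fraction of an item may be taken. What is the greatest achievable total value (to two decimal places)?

Ratios (sorted): B 25.45, C 16.44, A 8.14, F 6.58, E 2.77, D 1.44
take B (11 @ 280); take C (16 @ 263); take A (22 @ 179); take 3/33 of F → 19.73. Capacity used 52/52.
Total value = 741.73

741.73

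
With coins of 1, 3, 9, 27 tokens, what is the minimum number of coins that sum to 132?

8

Greedy: take as many of the largest coin as possible, then repeat with the remainder.
132 − 4×27→24 − 2×9→6 − 2×3→0
Total coins = 4 + 2 + 2 = 8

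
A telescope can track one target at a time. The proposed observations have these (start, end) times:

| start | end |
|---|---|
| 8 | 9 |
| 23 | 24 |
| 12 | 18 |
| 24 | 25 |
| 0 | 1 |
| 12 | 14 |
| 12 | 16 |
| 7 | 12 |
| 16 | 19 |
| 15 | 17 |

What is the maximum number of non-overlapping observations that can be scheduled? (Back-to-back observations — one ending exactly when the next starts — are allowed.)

6

Greedy by earliest finish: after sorting by end time, pick each interval compatible with the last pick.
Sorted by end: (0,1)  (8,9)  (7,12)  (12,14)  (12,16)  (15,17)  (12,18)  (16,19)  (23,24)  (24,25)
take (0,1); take (8,9); take (12,14); skip (12,16); take (15,17); skip (12,18); skip (16,19); take (23,24); take (24,25).
Selected 6 observations.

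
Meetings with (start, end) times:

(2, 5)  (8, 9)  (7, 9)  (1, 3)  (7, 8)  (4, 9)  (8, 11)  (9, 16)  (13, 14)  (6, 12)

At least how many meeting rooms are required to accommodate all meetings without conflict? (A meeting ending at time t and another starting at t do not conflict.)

5

Events (time:±→running): 1:+→1 2:+→2 3:-→1 4:+→2 5:-→1 6:+→2 7:+→3 7:+→4 8:-→3 8:+→4 8:+→5 … peak 5.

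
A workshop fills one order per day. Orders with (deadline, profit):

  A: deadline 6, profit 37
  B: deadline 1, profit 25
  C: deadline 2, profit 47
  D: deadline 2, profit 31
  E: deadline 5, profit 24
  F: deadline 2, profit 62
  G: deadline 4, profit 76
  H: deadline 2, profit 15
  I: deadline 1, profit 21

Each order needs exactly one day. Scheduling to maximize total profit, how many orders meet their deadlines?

5

Take jobs in profit order; each goes to the latest open slot no later than its deadline.
By profit: G(d4,76), F(d2,62), C(d2,47), A(d6,37), D(d2,31), B(d1,25), E(d5,24), I(d1,21), H(d2,15)
G→slot 4; F→slot 2; C→slot 1; A→slot 6; D skipped; B skipped; E→slot 5; I skipped; H skipped.
5 of 9 scheduled.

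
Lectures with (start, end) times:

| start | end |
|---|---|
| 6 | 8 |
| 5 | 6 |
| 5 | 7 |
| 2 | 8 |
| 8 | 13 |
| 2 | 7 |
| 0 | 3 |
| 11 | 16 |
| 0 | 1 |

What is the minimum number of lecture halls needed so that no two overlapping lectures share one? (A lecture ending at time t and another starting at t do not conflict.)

Events (time:±→running): 0:+→1 0:+→2 1:-→1 2:+→2 2:+→3 3:-→2 5:+→3 5:+→4 … peak 4.

4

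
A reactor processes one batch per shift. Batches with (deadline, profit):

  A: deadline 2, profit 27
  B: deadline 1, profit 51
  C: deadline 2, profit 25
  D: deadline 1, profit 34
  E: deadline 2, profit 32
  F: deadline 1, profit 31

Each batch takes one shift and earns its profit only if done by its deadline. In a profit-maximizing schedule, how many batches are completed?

By profit: B(d1,51), D(d1,34), E(d2,32), F(d1,31), A(d2,27), C(d2,25)
B→slot 1; D skipped; E→slot 2; F skipped; A skipped; C skipped.
2 of 6 scheduled.

2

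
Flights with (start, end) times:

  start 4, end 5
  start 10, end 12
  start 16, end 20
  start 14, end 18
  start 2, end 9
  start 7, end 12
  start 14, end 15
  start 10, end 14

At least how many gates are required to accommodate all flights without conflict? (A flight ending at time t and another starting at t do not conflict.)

The answer is the maximum number of intervals overlapping at any instant.
starts: [2, 4, 7, 10, 10, 14, 14, 16]
ends:   [5, 9, 12, 12, 14, 15, 18, 20]
s2→1 s4→2 e5→1 s7→2 e9→1 s10→2 s10→3  — peak 3.

3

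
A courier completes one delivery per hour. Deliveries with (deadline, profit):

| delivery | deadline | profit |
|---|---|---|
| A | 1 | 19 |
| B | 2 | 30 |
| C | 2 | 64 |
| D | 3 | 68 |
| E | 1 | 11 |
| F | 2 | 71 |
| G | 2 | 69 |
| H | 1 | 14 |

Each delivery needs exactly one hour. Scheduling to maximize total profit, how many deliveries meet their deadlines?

3

Take jobs in profit order; each goes to the latest open slot no later than its deadline.
Profit order: F=71 G=69 D=68 C=64 B=30 A=19 H=14 E=11
Assign: F→slot 2, G→slot 1, D→slot 3, C skipped, B skipped, A skipped, H skipped, E skipped.
Slots: [1:G] [2:F] [3:D]
3 of 8 scheduled.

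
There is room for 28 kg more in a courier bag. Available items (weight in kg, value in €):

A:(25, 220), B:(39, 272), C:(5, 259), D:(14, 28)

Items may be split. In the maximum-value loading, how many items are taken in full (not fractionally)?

Greedy by value/weight ratio, highest first.
Order: C (259/5=51.80) > A (220/25=8.80) > B (272/39=6.97) > D (28/14=2.00)
Fill: take C (5 @ 259) → take 23/25 of A → 202.40; 28/28 used.
1 item(s) taken whole; one partial (take 23/25 of A).

1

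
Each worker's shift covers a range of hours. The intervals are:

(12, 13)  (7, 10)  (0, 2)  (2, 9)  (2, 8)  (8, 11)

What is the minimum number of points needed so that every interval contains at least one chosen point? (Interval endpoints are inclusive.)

Process intervals by earliest right end; each time one isn't hit yet, stab at its right endpoint.
Sorted: [0,2] [2,8] [2,9] [7,10] [8,11] [12,13]
{[0,2],[2,8],[2,9]} hit by 2; {[7,10],[8,11]} hit by 10; {[12,13]} hit by 13.
Points: 2, 10, 13 (3 total).

3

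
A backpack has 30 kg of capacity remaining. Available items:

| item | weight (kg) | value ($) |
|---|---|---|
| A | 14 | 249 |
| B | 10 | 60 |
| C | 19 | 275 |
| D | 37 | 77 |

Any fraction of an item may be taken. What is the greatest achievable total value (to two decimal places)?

Greedy by value/weight ratio, highest first.
Ratios (sorted): A 17.79, C 14.47, B 6.00, D 2.08
take A (14 @ 249); take 16/19 of C → 231.58. Capacity used 30/30.
Total value = 480.58

480.58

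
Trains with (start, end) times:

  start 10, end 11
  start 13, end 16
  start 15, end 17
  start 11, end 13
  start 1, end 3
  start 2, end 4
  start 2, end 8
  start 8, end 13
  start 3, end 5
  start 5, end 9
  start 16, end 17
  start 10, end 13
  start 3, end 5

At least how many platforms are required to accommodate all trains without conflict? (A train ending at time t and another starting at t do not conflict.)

4

Events (time:±→running): 1:+→1 2:+→2 2:+→3 3:-→2 3:+→3 3:+→4 … peak 4.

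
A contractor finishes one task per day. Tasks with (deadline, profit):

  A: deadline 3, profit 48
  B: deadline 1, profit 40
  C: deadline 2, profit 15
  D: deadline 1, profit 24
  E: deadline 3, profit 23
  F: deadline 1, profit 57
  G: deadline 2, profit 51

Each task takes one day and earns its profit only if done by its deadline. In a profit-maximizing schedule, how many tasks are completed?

3

By profit: F(d1,57), G(d2,51), A(d3,48), B(d1,40), D(d1,24), E(d3,23), C(d2,15)
F→slot 1; G→slot 2; A→slot 3; B skipped; D skipped; E skipped; C skipped.
3 of 7 scheduled.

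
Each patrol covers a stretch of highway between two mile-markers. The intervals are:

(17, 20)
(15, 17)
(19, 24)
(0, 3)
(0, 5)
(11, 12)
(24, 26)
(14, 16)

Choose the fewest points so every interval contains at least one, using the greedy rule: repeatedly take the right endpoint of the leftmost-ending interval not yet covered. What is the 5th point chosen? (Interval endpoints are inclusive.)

Sort by right endpoint; whenever an interval is uncovered, place a point at its right end.
By right end: [0,3]  [0,5]  [11,12]  [14,16]  [15,17]  [17,20]  [19,24]  [24,26]
[0,3] uncovered → point at 3; [11,12] uncovered → point at 12; [14,16] uncovered → point at 16; [17,20] uncovered → point at 20; [24,26] uncovered → point at 26.
Points: 3, 12, 16, 20, 26 (5 total).

26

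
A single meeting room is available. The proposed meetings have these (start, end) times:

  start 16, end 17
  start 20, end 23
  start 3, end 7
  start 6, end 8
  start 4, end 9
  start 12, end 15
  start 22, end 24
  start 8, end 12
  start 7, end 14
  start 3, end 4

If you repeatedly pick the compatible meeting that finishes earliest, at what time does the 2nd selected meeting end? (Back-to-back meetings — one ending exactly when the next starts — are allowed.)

Order by finish time; keep every interval that doesn't clash with the previous kept one.
Sorted by end: (3,4)  (3,7)  (6,8)  (4,9)  (8,12)  (7,14)  (12,15)  (16,17)  (20,23)  (22,24)
take (3,4); skip (3,7); take (6,8); take (8,12); take (12,15); take (16,17); take (20,23).
Selected: (3,4) (6,8) (8,12) (12,15) (16,17) (20,23)

8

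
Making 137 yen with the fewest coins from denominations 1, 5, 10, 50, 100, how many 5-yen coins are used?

1

Use the largest denomination that fits, subtract, and repeat.
137 = 1×100 + 3×10 + 1×5 + 2×1
Count of 5: 1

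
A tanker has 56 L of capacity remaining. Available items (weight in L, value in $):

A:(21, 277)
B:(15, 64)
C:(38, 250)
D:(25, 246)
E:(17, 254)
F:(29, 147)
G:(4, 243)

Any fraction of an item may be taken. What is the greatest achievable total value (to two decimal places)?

911.76

Sort by value per unit weight and fill in that order.
Ratios (sorted): G 60.75, E 14.94, A 13.19, D 9.84, C 6.58, F 5.07, B 4.27
take G (4 @ 243); take E (17 @ 254); take A (21 @ 277); take 14/25 of D → 137.76. Capacity used 56/56.
Total value = 911.76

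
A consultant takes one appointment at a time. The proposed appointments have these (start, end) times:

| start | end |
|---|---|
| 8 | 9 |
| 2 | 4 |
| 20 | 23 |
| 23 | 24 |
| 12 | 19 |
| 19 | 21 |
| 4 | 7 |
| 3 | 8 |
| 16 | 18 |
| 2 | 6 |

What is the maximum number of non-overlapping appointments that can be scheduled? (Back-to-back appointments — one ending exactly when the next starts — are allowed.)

6

By end time: (2,4), (2,6), (4,7), (3,8), (8,9), (16,18), (12,19), (19,21), (20,23), (23,24).
Pick (2,4); next start ≥ 4 → (4,7); next start ≥ 7 → (8,9); next start ≥ 9 → (16,18); next start ≥ 18 → (19,21); next start ≥ 21 → (23,24).
Selected 6 appointments.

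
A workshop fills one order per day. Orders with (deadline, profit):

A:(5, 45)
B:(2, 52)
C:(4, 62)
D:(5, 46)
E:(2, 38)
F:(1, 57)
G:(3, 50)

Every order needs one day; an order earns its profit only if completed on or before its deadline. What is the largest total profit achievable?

267

Sort by profit descending; place each in the latest free slot ≤ its deadline.
By profit: C(d4,62), F(d1,57), B(d2,52), G(d3,50), D(d5,46), A(d5,45), E(d2,38)
C→slot 4; F→slot 1; B→slot 2; G→slot 3; D→slot 5; A skipped; E skipped.
Profit = 57 + 52 + 50 + 62 + 46 = 267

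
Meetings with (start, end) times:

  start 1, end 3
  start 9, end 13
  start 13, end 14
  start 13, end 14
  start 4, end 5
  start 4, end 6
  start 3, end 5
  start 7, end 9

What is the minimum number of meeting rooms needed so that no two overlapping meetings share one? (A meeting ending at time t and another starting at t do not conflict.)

The answer is the maximum number of intervals overlapping at any instant.
starts: [1, 3, 4, 4, 7, 9, 13, 13]
ends:   [3, 5, 5, 6, 9, 13, 14, 14]
s1→1 e3→0 s3→1 s4→2 s4→3  — peak 3.

3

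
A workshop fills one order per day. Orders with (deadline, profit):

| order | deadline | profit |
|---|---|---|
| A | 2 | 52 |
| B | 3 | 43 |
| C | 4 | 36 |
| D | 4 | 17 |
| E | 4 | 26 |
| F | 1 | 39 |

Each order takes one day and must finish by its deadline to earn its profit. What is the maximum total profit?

Take jobs in profit order; each goes to the latest open slot no later than its deadline.
Profit order: A=52 B=43 F=39 C=36 E=26 D=17
Assign: A→slot 2, B→slot 3, F→slot 1, C→slot 4, E skipped, D skipped.
Slots: [1:F] [2:A] [3:B] [4:C]
Profit = 39 + 52 + 43 + 36 = 170

170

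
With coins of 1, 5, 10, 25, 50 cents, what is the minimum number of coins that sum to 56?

56 = 1×50 + 1×5 + 1×1
Total coins = 1 + 1 + 1 = 3

3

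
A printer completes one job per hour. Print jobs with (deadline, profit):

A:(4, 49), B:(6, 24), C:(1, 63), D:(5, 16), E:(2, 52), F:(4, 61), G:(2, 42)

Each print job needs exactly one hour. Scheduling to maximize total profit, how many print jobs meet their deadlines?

Sort by profit descending; place each in the latest free slot ≤ its deadline.
By profit: C(d1,63), F(d4,61), E(d2,52), A(d4,49), G(d2,42), B(d6,24), D(d5,16)
C→slot 1; F→slot 4; E→slot 2; A→slot 3; G skipped; B→slot 6; D→slot 5.
6 of 7 scheduled.

6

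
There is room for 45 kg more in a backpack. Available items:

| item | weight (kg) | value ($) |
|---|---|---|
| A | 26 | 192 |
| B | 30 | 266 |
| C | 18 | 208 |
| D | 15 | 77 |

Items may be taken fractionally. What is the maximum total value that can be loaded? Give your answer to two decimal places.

Ratios (sorted): C 11.56, B 8.87, A 7.38, D 5.13
take C (18 @ 208); take 27/30 of B → 239.40. Capacity used 45/45.
Total value = 447.40

447.40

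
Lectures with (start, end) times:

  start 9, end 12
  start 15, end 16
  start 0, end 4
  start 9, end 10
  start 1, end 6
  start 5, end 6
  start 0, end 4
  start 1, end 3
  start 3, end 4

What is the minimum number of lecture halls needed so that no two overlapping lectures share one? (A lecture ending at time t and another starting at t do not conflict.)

starts: [0, 0, 1, 1, 3, 5, 9, 9, 15]
ends:   [3, 4, 4, 4, 6, 6, 10, 12, 16]
s0→1 s0→2 s1→3 s1→4  — peak 4.

4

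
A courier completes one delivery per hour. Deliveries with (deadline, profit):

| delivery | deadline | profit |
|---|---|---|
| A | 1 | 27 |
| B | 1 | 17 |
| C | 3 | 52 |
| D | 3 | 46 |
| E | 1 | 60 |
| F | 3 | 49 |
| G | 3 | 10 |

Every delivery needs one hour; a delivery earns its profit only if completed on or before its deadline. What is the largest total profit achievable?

161

Take jobs in profit order; each goes to the latest open slot no later than its deadline.
Profit order: E=60 C=52 F=49 D=46 A=27 B=17 G=10
Assign: E→slot 1, C→slot 3, F→slot 2, D skipped, A skipped, B skipped, G skipped.
Slots: [1:E] [2:F] [3:C]
Profit = 60 + 49 + 52 = 161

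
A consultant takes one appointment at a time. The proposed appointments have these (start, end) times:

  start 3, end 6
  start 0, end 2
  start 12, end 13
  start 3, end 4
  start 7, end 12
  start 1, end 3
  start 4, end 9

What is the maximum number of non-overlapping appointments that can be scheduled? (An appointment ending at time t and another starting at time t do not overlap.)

Sort by end time and greedily take each interval whose start is ≥ the last chosen end.
By end time: (0,2), (1,3), (3,4), (3,6), (4,9), (7,12), (12,13).
Pick (0,2); next start ≥ 2 → (3,4); next start ≥ 4 → (4,9); next start ≥ 9 → (12,13).
Selected 4 appointments.

4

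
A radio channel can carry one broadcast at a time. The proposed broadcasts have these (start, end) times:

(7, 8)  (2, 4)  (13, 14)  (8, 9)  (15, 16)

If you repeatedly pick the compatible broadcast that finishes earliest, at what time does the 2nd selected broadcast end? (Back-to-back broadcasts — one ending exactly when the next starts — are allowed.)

8

Greedy by earliest finish: after sorting by end time, pick each interval compatible with the last pick.
Sorted by end: (2,4)  (7,8)  (8,9)  (13,14)  (15,16)
take (2,4); take (7,8); take (8,9); take (13,14); take (15,16).
Selected: (2,4) (7,8) (8,9) (13,14) (15,16)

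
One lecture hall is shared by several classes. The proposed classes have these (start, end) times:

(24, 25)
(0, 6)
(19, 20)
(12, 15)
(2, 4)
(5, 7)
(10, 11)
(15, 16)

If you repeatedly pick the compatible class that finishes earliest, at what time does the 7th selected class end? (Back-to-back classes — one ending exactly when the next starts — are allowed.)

25

By end time: (2,4), (0,6), (5,7), (10,11), (12,15), (15,16), (19,20), (24,25).
Pick (2,4); next start ≥ 4 → (5,7); next start ≥ 7 → (10,11); next start ≥ 11 → (12,15); next start ≥ 15 → (15,16); next start ≥ 16 → (19,20); next start ≥ 20 → (24,25).
Selected: (2,4) (5,7) (10,11) (12,15) (15,16) (19,20) (24,25)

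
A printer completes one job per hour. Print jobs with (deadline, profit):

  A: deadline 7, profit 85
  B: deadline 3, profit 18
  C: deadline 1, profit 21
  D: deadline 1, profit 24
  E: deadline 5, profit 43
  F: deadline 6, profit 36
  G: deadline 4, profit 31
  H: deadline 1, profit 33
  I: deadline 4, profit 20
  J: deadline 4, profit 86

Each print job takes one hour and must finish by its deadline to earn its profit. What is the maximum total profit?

Sort by profit descending; place each in the latest free slot ≤ its deadline.
By profit: J(d4,86), A(d7,85), E(d5,43), F(d6,36), H(d1,33), G(d4,31), D(d1,24), C(d1,21), I(d4,20), B(d3,18)
J→slot 4; A→slot 7; E→slot 5; F→slot 6; H→slot 1; G→slot 3; D skipped; C skipped; I→slot 2; B skipped.
Profit = 33 + 20 + 31 + 86 + 43 + 36 + 85 = 334

334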